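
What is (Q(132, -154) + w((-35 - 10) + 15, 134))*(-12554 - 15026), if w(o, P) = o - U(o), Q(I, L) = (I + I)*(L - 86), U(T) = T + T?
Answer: 1746641400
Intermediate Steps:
U(T) = 2*T
Q(I, L) = 2*I*(-86 + L) (Q(I, L) = (2*I)*(-86 + L) = 2*I*(-86 + L))
w(o, P) = -o (w(o, P) = o - 2*o = -o)
(Q(132, -154) + w((-35 - 10) + 15, 134))*(-12554 - 15026) = (2*132*(-86 - 154) - ((-35 - 10) + 15))*(-12554 - 15026) = (2*132*(-240) - (-45 + 15))*(-27580) = (-63360 - 1*(-30))*(-27580) = (-63360 + 30)*(-27580) = -63330*(-27580) = 1746641400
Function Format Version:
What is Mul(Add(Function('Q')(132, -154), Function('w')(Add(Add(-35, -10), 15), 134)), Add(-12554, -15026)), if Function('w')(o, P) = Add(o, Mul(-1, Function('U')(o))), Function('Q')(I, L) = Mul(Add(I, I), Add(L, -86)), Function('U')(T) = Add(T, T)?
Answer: 1746641400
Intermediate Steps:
Function('U')(T) = Mul(2, T)
Function('Q')(I, L) = Mul(2, I, Add(-86, L)) (Function('Q')(I, L) = Mul(Mul(2, I), Add(-86, L)) = Mul(2, I, Add(-86, L)))
Function('w')(o, P) = Mul(-1, o) (Function('w')(o, P) = Add(o, Mul(-1, Mul(2, o))) = Add(o, Mul(-2, o)) = Mul(-1, o))
Mul(Add(Function('Q')(132, -154), Function('w')(Add(Add(-35, -10), 15), 134)), Add(-12554, -15026)) = Mul(Add(Mul(2, 132, Add(-86, -154)), Mul(-1, Add(Add(-35, -10), 15))), Add(-12554, -15026)) = Mul(Add(Mul(2, 132, -240), Mul(-1, Add(-45, 15))), -27580) = Mul(Add(-63360, Mul(-1, -30)), -27580) = Mul(Add(-63360, 30), -27580) = Mul(-63330, -27580) = 1746641400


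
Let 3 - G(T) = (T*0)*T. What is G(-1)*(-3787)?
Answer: -11361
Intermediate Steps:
G(T) = 3 (G(T) = 3 - T*0*T = 3 - 0*T = 3 - 1*0 = 3 + 0 = 3)
G(-1)*(-3787) = 3*(-3787) = -11361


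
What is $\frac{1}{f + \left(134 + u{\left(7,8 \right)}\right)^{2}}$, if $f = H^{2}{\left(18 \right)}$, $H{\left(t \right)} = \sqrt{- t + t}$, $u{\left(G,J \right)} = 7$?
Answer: $\frac{1}{19881} \approx 5.0299 \cdot 10^{-5}$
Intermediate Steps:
$H{\left(t \right)} = 0$ ($H{\left(t \right)} = \sqrt{0} = 0$)
$f = 0$ ($f = 0^{2} = 0$)
$\frac{1}{f + \left(134 + u{\left(7,8 \right)}\right)^{2}} = \frac{1}{0 + \left(134 + 7\right)^{2}} = \frac{1}{0 + 141^{2}} = \frac{1}{0 + 19881} = \frac{1}{19881}$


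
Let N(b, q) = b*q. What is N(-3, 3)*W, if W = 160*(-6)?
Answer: 8640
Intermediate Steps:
W = -960
N(-3, 3)*W = -3*3*(-960) = -9*(-960) = 8640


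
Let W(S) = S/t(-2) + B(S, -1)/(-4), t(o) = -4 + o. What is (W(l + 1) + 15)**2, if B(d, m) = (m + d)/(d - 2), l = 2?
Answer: 196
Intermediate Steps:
B(d, m) = (d + m)/(-2 + d)
W(S) = -S/6 - (-1 + S)/(4*(-2 + S)) (W(S) = S/(-4 - 2) + ((S - 1)/(-2 + S))/(-4) = S/(-6) + ((-1 + S)/(-2 + S))*(-1/4) = S*(-1/6) - (-1 + S)/(4*(-2 + S)) = -S/6 - (-1 + S)/(4*(-2 + S)))
(W(l + 1) + 15)**2 = ((3 + (2 + 1) - 2*(2 + 1)**2)/(12*(-2 + (2 + 1))) + 15)**2 = ((3 + 3 - 2*3**2)/(12*(-2 + 3)) + 15)**2 = ((1/12)*(3 + 3 - 2*9)/1 + 15)**2 = ((1/12)*1*(3 + 3 - 18) + 15)**2 = ((1/12)*1*(-12) + 15)**2 = (-1 + 15)**2 = 14**2 = 196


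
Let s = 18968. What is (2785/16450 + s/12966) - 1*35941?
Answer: -766553291479/21329070 ≈ -35939.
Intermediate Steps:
(2785/16450 + s/12966) - 1*35941 = (2785/16450 + 18968/12966) - 1*35941 = (2785*(1/16450) + 18968*(1/12966)) - 35941 = (557/3290 + 9484/6483) - 35941 = 34813391/21329070 - 35941 = -766553291479/21329070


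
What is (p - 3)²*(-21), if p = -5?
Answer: -1344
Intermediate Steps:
(p - 3)²*(-21) = (-5 - 3)²*(-21) = (-8)²*(-21) = 64*(-21) = -1344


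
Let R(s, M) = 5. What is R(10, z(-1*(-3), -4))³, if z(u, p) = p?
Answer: 125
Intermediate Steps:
R(10, z(-1*(-3), -4))³ = 5³ = 125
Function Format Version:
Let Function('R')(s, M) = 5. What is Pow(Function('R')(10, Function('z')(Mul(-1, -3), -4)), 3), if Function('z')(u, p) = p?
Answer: 125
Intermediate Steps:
Pow(Function('R')(10, Function('z')(Mul(-1, -3), -4)), 3) = Pow(5, 3) = 125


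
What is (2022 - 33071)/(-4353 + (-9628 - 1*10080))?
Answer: 31049/24061 ≈ 1.2904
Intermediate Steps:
(2022 - 33071)/(-4353 + (-9628 - 1*10080)) = -31049/(-4353 + (-9628 - 10080)) = -31049/(-4353 - 19708) = -31049/(-24061) = -31049*(-1/24061) = 31049/24061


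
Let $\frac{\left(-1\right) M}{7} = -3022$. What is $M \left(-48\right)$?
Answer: $-1015392$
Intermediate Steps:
$M = 21154$ ($M = \left(-7\right) \left(-3022\right) = 21154$)
$M \left(-48\right) = 21154 \left(-48\right) = -1015392$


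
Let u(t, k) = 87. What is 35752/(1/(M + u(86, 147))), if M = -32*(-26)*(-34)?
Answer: -1008242152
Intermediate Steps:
M = -28288 (M = 832*(-34) = -28288)
35752/(1/(M + u(86, 147))) = 35752/(1/(-28288 + 87)) = 35752/(1/(-28201)) = 35752/(-1/28201) = 35752*(-28201) = -1008242152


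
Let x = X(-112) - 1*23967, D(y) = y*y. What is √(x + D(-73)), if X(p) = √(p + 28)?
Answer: √(-18638 + 2*I*√21) ≈ 0.0336 + 136.52*I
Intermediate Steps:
D(y) = y²
X(p) = √(28 + p)
x = -23967 + 2*I*√21 (x = √(28 - 112) - 1*23967 = √(-84) - 23967 = 2*I*√21 - 23967 = -23967 + 2*I*√21 ≈ -23967.0 + 9.1651*I)
√(x + D(-73)) = √((-23967 + 2*I*√21) + (-73)²) = √((-23967 + 2*I*√21) + 5329) = √(-18638 + 2*I*√21)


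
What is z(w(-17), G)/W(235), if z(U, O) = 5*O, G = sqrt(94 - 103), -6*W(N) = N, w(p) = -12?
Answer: -18*I/47 ≈ -0.38298*I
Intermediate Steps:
W(N) = -N/6
G = 3*I (G = sqrt(-9) = 3*I ≈ 3.0*I)
z(w(-17), G)/W(235) = (5*(3*I))/((-1/6*235)) = (15*I)/(-235/6) = (15*I)*(-6/235) = -18*I/47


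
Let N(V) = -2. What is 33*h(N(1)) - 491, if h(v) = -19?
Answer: -1118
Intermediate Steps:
33*h(N(1)) - 491 = 33*(-19) - 491 = -627 - 491 = -1118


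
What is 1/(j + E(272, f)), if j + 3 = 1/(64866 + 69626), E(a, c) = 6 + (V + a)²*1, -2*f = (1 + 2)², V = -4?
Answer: 134492/9660156885 ≈ 1.3922e-5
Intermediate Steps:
f = -9/2 (f = -(1 + 2)²/2 = -½*3² = -½*9 = -9/2 ≈ -4.5000)
E(a, c) = 6 + (-4 + a)² (E(a, c) = 6 + (-4 + a)²*1 = 6 + (-4 + a)²)
j = -403475/134492 (j = -3 + 1/(64866 + 69626) = -3 + 1/134492 = -403475/134492 ≈ -3.0000)
1/(j + E(272, f)) = 1/(-403475/134492 + (6 + (-4 + 272)²)) = 1/(-403475/134492 + (6 + 268²)) = 1/(-403475/134492 + (6 + 71824)) = 1/(-403475/134492 + 71830) = 1/(9660156885/134492) = 134492/9660156885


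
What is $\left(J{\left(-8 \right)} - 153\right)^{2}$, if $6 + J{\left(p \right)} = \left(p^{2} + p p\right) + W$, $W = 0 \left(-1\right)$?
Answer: $961$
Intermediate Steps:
$W = 0$
$J{\left(p \right)} = -6 + 2 p^{2}$ ($J{\left(p \right)} = -6 + \left(\left(p^{2} + p p\right) + 0\right) = -6 + \left(\left(p^{2} + p^{2}\right) + 0\right) = -6 + \left(2 p^{2} + 0\right) = -6 + 2 p^{2}$)
$\left(J{\left(-8 \right)} - 153\right)^{2} = \left(\left(-6 + 2 \left(-8\right)^{2}\right) - 153\right)^{2} = \left(\left(-6 + 2 \cdot 64\right) - 153\right)^{2} = \left(\left(-6 + 128\right) - 153\right)^{2} = \left(122 - 153\right)^{2} = \left(-31\right)^{2} = 961$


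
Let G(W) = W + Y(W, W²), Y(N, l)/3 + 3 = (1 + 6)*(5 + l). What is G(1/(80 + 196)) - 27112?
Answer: -228663391/8464 ≈ -27016.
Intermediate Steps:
Y(N, l) = 96 + 21*l (Y(N, l) = -9 + 3*((1 + 6)*(5 + l)) = -9 + 3*(7*(5 + l)) = -9 + 3*(35 + 7*l) = -9 + (105 + 21*l) = 96 + 21*l)
G(W) = 96 + W + 21*W² (G(W) = W + (96 + 21*W²) = 96 + W + 21*W²)
G(1/(80 + 196)) - 27112 = (96 + 1/(80 + 196) + 21*(1/(80 + 196))²) - 27112 = (96 + 1/276 + 21*(1/276)²) - 27112 = (96 + 1/276 + 21*(1/76176)) - 27112 = (96 + 1/276 + 7/25392) - 27112 = 812577/8464 - 27112 = -228663391/8464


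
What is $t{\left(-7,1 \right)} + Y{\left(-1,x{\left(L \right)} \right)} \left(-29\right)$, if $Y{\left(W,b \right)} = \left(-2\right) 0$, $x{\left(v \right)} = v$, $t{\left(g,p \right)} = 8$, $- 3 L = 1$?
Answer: $8$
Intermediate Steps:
$L = - \frac{1}{3}$ ($L = \left(- \frac{1}{3}\right) 1 = - \frac{1}{3} \approx -0.33333$)
$Y{\left(W,b \right)} = 0$
$t{\left(-7,1 \right)} + Y{\left(-1,x{\left(L \right)} \right)} \left(-29\right) = 8 + 0 \left(-29\right) = 8 + 0 = 8$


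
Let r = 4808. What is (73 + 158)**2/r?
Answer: 53361/4808 ≈ 11.098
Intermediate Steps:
(73 + 158)**2/r = (73 + 158)**2/4808 = 231**2*(1/4808) = 53361*(1/4808) = 53361/4808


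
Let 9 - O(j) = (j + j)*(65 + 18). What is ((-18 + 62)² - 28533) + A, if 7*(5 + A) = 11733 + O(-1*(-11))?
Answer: -176298/7 ≈ -25185.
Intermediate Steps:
O(j) = 9 - 166*j (O(j) = 9 - (j + j)*(65 + 18) = 9 - 2*j*83 = 9 - 166*j)
A = 9881/7 (A = -5 + (11733 + (9 - (-166)*(-11)))/7 = -5 + (11733 + (9 - 166*11))/7 = -5 + (11733 + (9 - 1826))/7 = -5 + (11733 - 1817)/7 = -5 + (⅐)*9916 = -5 + 9916/7 = 9881/7 ≈ 1411.6)
((-18 + 62)² - 28533) + A = ((-18 + 62)² - 28533) + 9881/7 = (44² - 28533) + 9881/7 = (1936 - 28533) + 9881/7 = -26597 + 9881/7 = -176298/7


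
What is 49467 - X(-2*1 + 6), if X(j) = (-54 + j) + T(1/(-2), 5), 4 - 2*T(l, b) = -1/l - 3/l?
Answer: 49519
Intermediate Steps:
T(l, b) = 2 + 2/l (T(l, b) = 2 - (-1/l - 3/l)/2 = 2 - (-2)/l = 2 + 2/l)
X(j) = -56 + j (X(j) = (-54 + j) + (2 + 2/(1/(-2))) = (-54 + j) + (2 + 2/(-½)) = (-54 + j) + (2 + 2*(-2)) = (-54 + j) + (2 - 4) = (-54 + j) - 2 = -56 + j)
49467 - X(-2*1 + 6) = 49467 - (-56 + (-2*1 + 6)) = 49467 - (-56 + (-2 + 6)) = 49467 - (-56 + 4) = 49467 - 1*(-52) = 49467 + 52 = 49519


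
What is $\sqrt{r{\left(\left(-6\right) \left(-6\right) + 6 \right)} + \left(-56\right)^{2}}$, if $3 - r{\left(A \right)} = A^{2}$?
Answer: $5 \sqrt{55} \approx 37.081$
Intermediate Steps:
$r{\left(A \right)} = 3 - A^{2}$
$\sqrt{r{\left(\left(-6\right) \left(-6\right) + 6 \right)} + \left(-56\right)^{2}} = \sqrt{\left(3 - \left(\left(-6\right) \left(-6\right) + 6\right)^{2}\right) + \left(-56\right)^{2}} = \sqrt{\left(3 - \left(36 + 6\right)^{2}\right) + 3136} = \sqrt{\left(3 - 42^{2}\right) + 3136} = \sqrt{\left(3 - 1764\right) + 3136} = \sqrt{-1761 + 3136} = \sqrt{1375} = 5 \sqrt{55}$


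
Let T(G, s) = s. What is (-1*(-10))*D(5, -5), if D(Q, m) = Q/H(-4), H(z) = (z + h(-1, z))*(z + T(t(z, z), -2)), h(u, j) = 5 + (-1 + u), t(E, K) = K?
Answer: 25/3 ≈ 8.3333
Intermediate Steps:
h(u, j) = 4 + u
H(z) = (-2 + z)*(3 + z) (H(z) = (z + (4 - 1))*(z - 2) = (z + 3)*(-2 + z) = (3 + z)*(-2 + z) = (-2 + z)*(3 + z))
D(Q, m) = Q/6 (D(Q, m) = Q/(-6 - 4 + (-4)²) = Q/(-6 - 4 + 16) = Q/6)
(-1*(-10))*D(5, -5) = (-1*(-10))*((⅙)*5) = 10*(⅚) = 25/3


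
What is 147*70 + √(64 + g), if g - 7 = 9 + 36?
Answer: 10290 + 2*√29 ≈ 10301.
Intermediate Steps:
g = 52 (g = 7 + (9 + 36) = 7 + 45 = 52)
147*70 + √(64 + g) = 147*70 + √(64 + 52) = 10290 + √116 = 10290 + 2*√29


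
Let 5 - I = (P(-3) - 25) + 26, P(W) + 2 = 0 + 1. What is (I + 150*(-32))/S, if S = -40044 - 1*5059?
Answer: 4795/45103 ≈ 0.10631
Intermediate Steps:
P(W) = -1 (P(W) = -2 + (0 + 1) = -2 + 1 = -1)
S = -45103 (S = -40044 - 5059 = -45103)
I = 5 (I = 5 - ((-1 - 25) + 26) = 5 - (-26 + 26) = 5 - 1*0 = 5 + 0 = 5)
(I + 150*(-32))/S = (5 + 150*(-32))/(-45103) = (5 - 4800)*(-1/45103) = -4795*(-1/45103) = 4795/45103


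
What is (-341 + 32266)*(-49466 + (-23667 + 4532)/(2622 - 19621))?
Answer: -301620727675/191 ≈ -1.5792e+9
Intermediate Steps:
(-341 + 32266)*(-49466 + (-23667 + 4532)/(2622 - 19621)) = 31925*(-49466 - 19135/(-16999)) = 31925*(-49466 - 19135*(-1/16999)) = 31925*(-49466 + 215/191) = 31925*(-9447791/191) = -301620727675/191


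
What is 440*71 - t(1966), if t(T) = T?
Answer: 29274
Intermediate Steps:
440*71 - t(1966) = 440*71 - 1*1966 = 31240 - 1966 = 29274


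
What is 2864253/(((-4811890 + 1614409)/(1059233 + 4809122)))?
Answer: -800402543515/152261 ≈ -5.2568e+6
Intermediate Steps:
2864253/(((-4811890 + 1614409)/(1059233 + 4809122))) = 2864253/((-3197481/5868355)) = 2864253/((-3197481*1/5868355)) = 2864253/(-3197481/5868355) = 2864253*(-5868355/3197481) = -800402543515/152261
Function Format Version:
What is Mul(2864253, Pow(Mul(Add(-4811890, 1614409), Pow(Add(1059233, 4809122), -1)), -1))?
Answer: Rational(-800402543515, 152261) ≈ -5.2568e+6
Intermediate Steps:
Mul(2864253, Pow(Mul(Add(-4811890, 1614409), Pow(Add(1059233, 4809122), -1)), -1)) = Mul(2864253, Pow(Mul(-3197481, Pow(5868355, -1)), -1)) = Mul(2864253, Pow(Mul(-3197481, Rational(1, 5868355)), -1)) = Mul(2864253, Pow(Rational(-3197481, 5868355), -1)) = Mul(2864253, Rational(-5868355, 3197481)) = Rational(-800402543515, 152261)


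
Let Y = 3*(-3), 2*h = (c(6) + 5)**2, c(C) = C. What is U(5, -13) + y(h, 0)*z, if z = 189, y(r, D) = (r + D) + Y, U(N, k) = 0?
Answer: 19467/2 ≈ 9733.5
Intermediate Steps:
h = 121/2 (h = (6 + 5)**2/2 = (1/2)*11**2 = (1/2)*121 = 121/2 ≈ 60.500)
Y = -9
y(r, D) = -9 + D + r (y(r, D) = (r + D) - 9 = (D + r) - 9 = -9 + D + r)
U(5, -13) + y(h, 0)*z = 0 + (-9 + 0 + 121/2)*189 = 0 + (103/2)*189 = 0 + 19467/2 = 19467/2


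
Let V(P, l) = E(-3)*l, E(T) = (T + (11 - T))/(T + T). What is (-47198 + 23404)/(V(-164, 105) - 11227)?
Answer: 47588/22839 ≈ 2.0836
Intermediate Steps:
E(T) = 11/(2*T) (E(T) = 11/((2*T)) = 11*(1/(2*T)) = 11/(2*T))
V(P, l) = -11*l/6 (V(P, l) = ((11/2)/(-3))*l = ((11/2)*(-⅓))*l = -11*l/6)
(-47198 + 23404)/(V(-164, 105) - 11227) = (-47198 + 23404)/(-11/6*105 - 11227) = -23794/(-385/2 - 11227) = -23794/(-22839/2) = -23794*(-2/22839) = 47588/22839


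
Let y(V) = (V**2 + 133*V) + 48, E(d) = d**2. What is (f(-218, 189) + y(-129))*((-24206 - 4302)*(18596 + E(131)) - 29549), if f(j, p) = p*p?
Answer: -35936559371565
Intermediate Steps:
f(j, p) = p**2
y(V) = 48 + V**2 + 133*V
(f(-218, 189) + y(-129))*((-24206 - 4302)*(18596 + E(131)) - 29549) = (189**2 + (48 + (-129)**2 + 133*(-129)))*((-24206 - 4302)*(18596 + 131**2) - 29549) = (35721 + (48 + 16641 - 17157))*(-28508*(18596 + 17161) - 29549) = (35721 - 468)*(-28508*35757 - 29549) = 35253*(-1019360556 - 29549) = 35253*(-1019390105) = -35936559371565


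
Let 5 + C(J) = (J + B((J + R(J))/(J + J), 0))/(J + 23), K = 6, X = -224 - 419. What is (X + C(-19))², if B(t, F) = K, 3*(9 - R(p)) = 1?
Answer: 6786025/16 ≈ 4.2413e+5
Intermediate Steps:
R(p) = 26/3 (R(p) = 9 - ⅓*1 = 9 - ⅓ = 26/3)
X = -643
B(t, F) = 6
C(J) = -5 + (6 + J)/(23 + J) (C(J) = -5 + (J + 6)/(J + 23) = -5 + (6 + J)/(23 + J))
(X + C(-19))² = (-643 + (-109 - 4*(-19))/(23 - 19))² = (-643 + (-109 + 76)/4)² = (-643 + (¼)*(-33))² = (-643 - 33/4)² = (-2605/4)² = 6786025/16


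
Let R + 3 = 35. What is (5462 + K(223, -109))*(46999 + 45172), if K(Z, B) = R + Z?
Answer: 526941607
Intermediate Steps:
R = 32 (R = -3 + 35 = 32)
K(Z, B) = 32 + Z
(5462 + K(223, -109))*(46999 + 45172) = (5462 + (32 + 223))*(46999 + 45172) = (5462 + 255)*92171 = 5717*92171 = 526941607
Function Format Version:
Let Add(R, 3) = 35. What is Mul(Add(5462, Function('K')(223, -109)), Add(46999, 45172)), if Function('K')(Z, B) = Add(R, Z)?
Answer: 526941607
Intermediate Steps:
R = 32 (R = Add(-3, 35) = 32)
Function('K')(Z, B) = Add(32, Z)
Mul(Add(5462, Function('K')(223, -109)), Add(46999, 45172)) = Mul(Add(5462, Add(32, 223)), Add(46999, 45172)) = Mul(Add(5462, 255), 92171) = Mul(5717, 92171) = 526941607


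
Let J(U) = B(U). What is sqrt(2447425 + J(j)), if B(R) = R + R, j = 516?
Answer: sqrt(2448457) ≈ 1564.8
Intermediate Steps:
B(R) = 2*R
J(U) = 2*U
sqrt(2447425 + J(j)) = sqrt(2447425 + 2*516) = sqrt(2447425 + 1032) = sqrt(2448457)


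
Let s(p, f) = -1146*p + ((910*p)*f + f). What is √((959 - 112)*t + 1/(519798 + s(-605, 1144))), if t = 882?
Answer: √18450213378657247742063/157153732 ≈ 864.32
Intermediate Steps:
s(p, f) = f - 1146*p + 910*f*p (s(p, f) = -1146*p + (910*f*p + f) = -1146*p + (f + 910*f*p) = f - 1146*p + 910*f*p)
√((959 - 112)*t + 1/(519798 + s(-605, 1144))) = √((959 - 112)*882 + 1/(519798 + (1144 - 1146*(-605) + 910*1144*(-605)))) = √(847*882 + 1/(519798 + (1144 + 693330 - 629829200))) = √(747054 + 1/(519798 - 629134726)) = √(747054 + 1/(-628614928)) = √(747054 - 1/628614928) = √(469609296422111/628614928) = √18450213378657247742063/157153732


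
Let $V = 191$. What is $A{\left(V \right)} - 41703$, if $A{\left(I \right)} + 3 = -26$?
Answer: $-41732$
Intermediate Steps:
$A{\left(I \right)} = -29$ ($A{\left(I \right)} = -3 - 26 = -29$)
$A{\left(V \right)} - 41703 = -29 - 41703 = -41732$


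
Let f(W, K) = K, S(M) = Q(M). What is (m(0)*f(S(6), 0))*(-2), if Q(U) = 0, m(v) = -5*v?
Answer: 0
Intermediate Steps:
S(M) = 0
(m(0)*f(S(6), 0))*(-2) = (-5*0*0)*(-2) = (0*0)*(-2) = 0*(-2) = 0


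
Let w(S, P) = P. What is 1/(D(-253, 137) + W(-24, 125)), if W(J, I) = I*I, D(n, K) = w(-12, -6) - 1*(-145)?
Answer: 1/15764 ≈ 6.3436e-5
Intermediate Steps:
D(n, K) = 139 (D(n, K) = -6 - 1*(-145) = -6 + 145 = 139)
W(J, I) = I²
1/(D(-253, 137) + W(-24, 125)) = 1/(139 + 125²) = 1/(139 + 15625) = 1/15764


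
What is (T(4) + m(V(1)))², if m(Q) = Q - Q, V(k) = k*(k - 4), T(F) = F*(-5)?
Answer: 400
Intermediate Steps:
T(F) = -5*F
V(k) = k*(-4 + k)
m(Q) = 0
(T(4) + m(V(1)))² = (-5*4 + 0)² = (-20 + 0)² = (-20)² = 400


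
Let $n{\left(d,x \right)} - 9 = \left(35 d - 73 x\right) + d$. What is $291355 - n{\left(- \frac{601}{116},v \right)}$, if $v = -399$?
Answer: $\frac{7609760}{29} \approx 2.6241 \cdot 10^{5}$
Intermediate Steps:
$n{\left(d,x \right)} = 9 - 73 x + 36 d$ ($n{\left(d,x \right)} = 9 + \left(\left(35 d - 73 x\right) + d\right) = 9 + \left(\left(- 73 x + 35 d\right) + d\right) = 9 + \left(- 73 x + 36 d\right) = 9 - 73 x + 36 d$)
$291355 - n{\left(- \frac{601}{116},v \right)} = 291355 - \left(9 - -29127 + 36 \left(- \frac{601}{116}\right)\right) = 291355 - \left(9 + 29127 + 36 \left(\left(-601\right) \frac{1}{116}\right)\right) = 291355 - \left(9 + 29127 + 36 \left(- \frac{601}{116}\right)\right) = 291355 - \left(9 + 29127 - \frac{5409}{29}\right) = 291355 - \frac{839535}{29} = \frac{7609760}{29}$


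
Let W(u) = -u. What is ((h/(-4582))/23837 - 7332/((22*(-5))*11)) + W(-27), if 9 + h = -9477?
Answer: 9027015042/273052835 ≈ 33.060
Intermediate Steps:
h = -9486 (h = -9 - 9477 = -9486)
((h/(-4582))/23837 - 7332/((22*(-5))*11)) + W(-27) = (-9486/(-4582)/23837 - 7332/((22*(-5))*11)) - 1*(-27) = (-9486*(-1/4582)*(1/23837) - 7332/((-110*11))) + 27 = ((4743/2291)*(1/23837) - 7332/(-1210)) + 27 = (4743/54610567 - 7332*(-1/1210)) + 27 = (4743/54610567 + 3666/605) + 27 = 1654588497/273052835 + 27 = 9027015042/273052835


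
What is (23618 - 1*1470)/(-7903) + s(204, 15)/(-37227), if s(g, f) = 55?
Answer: -117848323/42029283 ≈ -2.8040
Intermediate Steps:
(23618 - 1*1470)/(-7903) + s(204, 15)/(-37227) = (23618 - 1*1470)/(-7903) + 55/(-37227) = (23618 - 1470)*(-1/7903) + 55*(-1/37227) = 22148*(-1/7903) - 55/37227 = -3164/1129 - 55/37227 = -117848323/42029283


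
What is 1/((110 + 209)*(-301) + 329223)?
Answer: 1/233204 ≈ 4.2881e-6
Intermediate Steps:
1/((110 + 209)*(-301) + 329223) = 1/(319*(-301) + 329223) = 1/(-96019 + 329223) = 1/233204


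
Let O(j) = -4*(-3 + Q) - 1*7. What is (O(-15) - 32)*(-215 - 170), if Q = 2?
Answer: 13475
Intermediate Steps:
O(j) = -3 (O(j) = -4*(-3 + 2) - 1*7 = -4*(-1) - 7 = 4 - 7 = -3)
(O(-15) - 32)*(-215 - 170) = (-3 - 32)*(-215 - 170) = -35*(-385) = 13475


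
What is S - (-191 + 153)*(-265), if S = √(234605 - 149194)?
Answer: -10070 + √85411 ≈ -9777.8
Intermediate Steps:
S = √85411 ≈ 292.25
S - (-191 + 153)*(-265) = √85411 - (-191 + 153)*(-265) = √85411 - (-38)*(-265) = √85411 - 1*10070 = √85411 - 10070 = -10070 + √85411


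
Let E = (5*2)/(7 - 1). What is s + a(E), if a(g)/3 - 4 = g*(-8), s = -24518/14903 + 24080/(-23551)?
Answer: -10763743142/350980553 ≈ -30.668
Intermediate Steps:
s = -936287658/350980553 (s = -24518*1/14903 + 24080*(-1/23551) = -24518/14903 - 24080/23551 = -936287658/350980553 ≈ -2.6676)
E = 5/3 (E = 10/6 = 10*(⅙) = 5/3 ≈ 1.6667)
a(g) = 12 - 24*g (a(g) = 12 + 3*(g*(-8)) = 12 + 3*(-8*g) = 12 - 24*g)
s + a(E) = -936287658/350980553 + (12 - 24*5/3) = -936287658/350980553 + (12 - 40) = -936287658/350980553 - 28 = -10763743142/350980553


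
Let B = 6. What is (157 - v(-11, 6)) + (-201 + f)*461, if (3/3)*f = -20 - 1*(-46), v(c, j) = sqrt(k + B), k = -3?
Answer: -80518 - sqrt(3) ≈ -80520.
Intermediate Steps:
v(c, j) = sqrt(3) (v(c, j) = sqrt(-3 + 6) = sqrt(3))
f = 26 (f = -20 - 1*(-46) = -20 + 46 = 26)
(157 - v(-11, 6)) + (-201 + f)*461 = (157 - sqrt(3)) + (-201 + 26)*461 = (157 - sqrt(3)) - 175*461 = (157 - sqrt(3)) - 80675 = -80518 - sqrt(3)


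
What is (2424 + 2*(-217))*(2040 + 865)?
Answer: 5780950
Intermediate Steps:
(2424 + 2*(-217))*(2040 + 865) = (2424 - 434)*2905 = 1990*2905 = 5780950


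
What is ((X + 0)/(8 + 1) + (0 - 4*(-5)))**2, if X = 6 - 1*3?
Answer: 3721/9 ≈ 413.44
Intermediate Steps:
X = 3 (X = 6 - 3 = 3)
((X + 0)/(8 + 1) + (0 - 4*(-5)))**2 = ((3 + 0)/(8 + 1) + (0 - 4*(-5)))**2 = (3/9 + (0 - 4*(-5)))**2 = (3*(1/9) + (0 + 20))**2 = (1/3 + 20)**2 = (61/3)**2 = 3721/9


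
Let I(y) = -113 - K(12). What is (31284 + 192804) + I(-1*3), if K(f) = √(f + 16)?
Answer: 223975 - 2*√7 ≈ 2.2397e+5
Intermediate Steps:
K(f) = √(16 + f)
I(y) = -113 - 2*√7 (I(y) = -113 - √(16 + 12) = -113 - √28 = -113 - 2*√7)
(31284 + 192804) + I(-1*3) = (31284 + 192804) + (-113 - 2*√7) = 224088 + (-113 - 2*√7) = 223975 - 2*√7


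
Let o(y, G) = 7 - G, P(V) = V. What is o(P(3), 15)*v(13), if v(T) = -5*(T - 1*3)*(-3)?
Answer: -1200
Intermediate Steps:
v(T) = -45 + 15*T (v(T) = -5*(T - 3)*(-3) = -5*(-3 + T)*(-3) = (15 - 5*T)*(-3) = -45 + 15*T)
o(P(3), 15)*v(13) = (7 - 1*15)*(-45 + 15*13) = (7 - 15)*(-45 + 195) = -8*150 = -1200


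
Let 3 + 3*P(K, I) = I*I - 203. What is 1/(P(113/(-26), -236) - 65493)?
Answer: -3/140989 ≈ -2.1278e-5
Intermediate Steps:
P(K, I) = -206/3 + I²/3 (P(K, I) = -1 + (I*I - 203)/3 = -1 + (I² - 203)/3 = -1 + (-203 + I²)/3 = -1 + (-203/3 + I²/3) = -206/3 + I²/3)
1/(P(113/(-26), -236) - 65493) = 1/((-206/3 + (⅓)*(-236)²) - 65493) = 1/((-206/3 + (⅓)*55696) - 65493) = 1/((-206/3 + 55696/3) - 65493) = 1/(55490/3 - 65493) = 1/(-140989/3) = -3/140989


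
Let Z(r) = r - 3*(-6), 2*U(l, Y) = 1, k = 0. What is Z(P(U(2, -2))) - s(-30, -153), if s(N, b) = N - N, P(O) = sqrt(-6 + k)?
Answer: 18 + I*sqrt(6) ≈ 18.0 + 2.4495*I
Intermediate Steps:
U(l, Y) = 1/2 (U(l, Y) = (1/2)*1 = 1/2)
P(O) = I*sqrt(6) (P(O) = sqrt(-6 + 0) = sqrt(-6) = I*sqrt(6))
Z(r) = 18 + r (Z(r) = r + 18 = 18 + r)
s(N, b) = 0
Z(P(U(2, -2))) - s(-30, -153) = (18 + I*sqrt(6)) - 1*0 = (18 + I*sqrt(6)) + 0 = 18 + I*sqrt(6)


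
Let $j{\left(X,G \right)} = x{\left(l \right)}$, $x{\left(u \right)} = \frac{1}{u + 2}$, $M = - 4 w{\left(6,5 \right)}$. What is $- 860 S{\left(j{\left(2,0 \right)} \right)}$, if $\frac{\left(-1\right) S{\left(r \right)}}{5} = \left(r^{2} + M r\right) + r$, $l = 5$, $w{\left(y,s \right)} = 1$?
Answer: $- \frac{86000}{49} \approx -1755.1$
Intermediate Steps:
$M = -4$ ($M = \left(-4\right) 1 = -4$)
$x{\left(u \right)} = \frac{1}{2 + u}$
$j{\left(X,G \right)} = \frac{1}{7}$ ($j{\left(X,G \right)} = \frac{1}{2 + 5} = \frac{1}{7}$)
$S{\left(r \right)} = - 5 r^{2} + 15 r$ ($S{\left(r \right)} = - 5 \left(\left(r^{2} - 4 r\right) + r\right) = - 5 \left(r^{2} - 3 r\right) = - 5 r^{2} + 15 r$)
$- 860 S{\left(j{\left(2,0 \right)} \right)} = - 860 \cdot 5 \cdot \frac{1}{7} \left(3 - \frac{1}{7}\right) = - 860 \cdot 5 \cdot \frac{1}{7} \cdot \frac{20}{7} = \left(-860\right) \frac{100}{49} = - \frac{86000}{49}$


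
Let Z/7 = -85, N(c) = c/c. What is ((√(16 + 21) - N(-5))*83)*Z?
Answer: 49385 - 49385*√37 ≈ -2.5101e+5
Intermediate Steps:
N(c) = 1
Z = -595 (Z = 7*(-85) = -595)
((√(16 + 21) - N(-5))*83)*Z = ((√(16 + 21) - 1*1)*83)*(-595) = ((√37 - 1)*83)*(-595) = ((-1 + √37)*83)*(-595) = (-83 + 83*√37)*(-595) = 49385 - 49385*√37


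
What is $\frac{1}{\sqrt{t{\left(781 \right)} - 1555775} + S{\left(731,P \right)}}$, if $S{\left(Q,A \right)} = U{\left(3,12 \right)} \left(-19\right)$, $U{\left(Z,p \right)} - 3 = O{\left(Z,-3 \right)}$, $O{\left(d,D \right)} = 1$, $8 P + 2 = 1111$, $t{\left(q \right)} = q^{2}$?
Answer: $- \frac{38}{475795} - \frac{i \sqrt{945814}}{951590} \approx -7.9866 \cdot 10^{-5} - 0.001022 i$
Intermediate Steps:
$P = \frac{1109}{8}$ ($P = - \frac{1}{4} + \frac{1}{8} \cdot 1111 = - \frac{1}{4} + \frac{1111}{8} = \frac{1109}{8} \approx 138.63$)
$U{\left(Z,p \right)} = 4$ ($U{\left(Z,p \right)} = 3 + 1 = 4$)
$S{\left(Q,A \right)} = -76$ ($S{\left(Q,A \right)} = 4 \left(-19\right) = -76$)
$\frac{1}{\sqrt{t{\left(781 \right)} - 1555775} + S{\left(731,P \right)}} = \frac{1}{\sqrt{781^{2} - 1555775} - 76} = \frac{1}{\sqrt{609961 - 1555775} - 76} = \frac{1}{\sqrt{-945814} - 76} = \frac{1}{i \sqrt{945814} - 76} = \frac{1}{-76 + i \sqrt{945814}}$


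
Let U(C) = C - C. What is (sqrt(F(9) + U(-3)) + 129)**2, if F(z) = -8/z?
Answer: 149761/9 + 172*I*sqrt(2) ≈ 16640.0 + 243.24*I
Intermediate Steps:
U(C) = 0
(sqrt(F(9) + U(-3)) + 129)**2 = (sqrt(-8/9 + 0) + 129)**2 = (sqrt(-8/9) + 129)**2 = (2*I*sqrt(2)/3 + 129)**2 = (129 + 2*I*sqrt(2)/3)**2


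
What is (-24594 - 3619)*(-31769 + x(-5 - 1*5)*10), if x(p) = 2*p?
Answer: 901941397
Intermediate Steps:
(-24594 - 3619)*(-31769 + x(-5 - 1*5)*10) = (-24594 - 3619)*(-31769 + (2*(-5 - 1*5))*10) = -28213*(-31769 + (2*(-5 - 5))*10) = -28213*(-31769 + (2*(-10))*10) = -28213*(-31769 - 20*10) = -28213*(-31769 - 200) = -28213*(-31969) = 901941397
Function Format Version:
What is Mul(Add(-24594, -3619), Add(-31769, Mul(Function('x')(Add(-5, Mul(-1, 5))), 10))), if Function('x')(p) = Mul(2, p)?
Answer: 901941397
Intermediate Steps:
Mul(Add(-24594, -3619), Add(-31769, Mul(Function('x')(Add(-5, Mul(-1, 5))), 10))) = Mul(Add(-24594, -3619), Add(-31769, Mul(Mul(2, Add(-5, Mul(-1, 5))), 10))) = Mul(-28213, Add(-31769, Mul(Mul(2, Add(-5, -5)), 10))) = Mul(-28213, Add(-31769, Mul(Mul(2, -10), 10))) = Mul(-28213, Add(-31769, Mul(-20, 10))) = Mul(-28213, Add(-31769, -200)) = Mul(-28213, -31969) = 901941397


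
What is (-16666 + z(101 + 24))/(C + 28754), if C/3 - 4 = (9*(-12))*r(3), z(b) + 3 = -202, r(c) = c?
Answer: -16871/27794 ≈ -0.60700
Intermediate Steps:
z(b) = -205 (z(b) = -3 - 202 = -205)
C = -960 (C = 12 + 3*((9*(-12))*3) = 12 + 3*(-108*3) = 12 + 3*(-324) = 12 - 972 = -960)
(-16666 + z(101 + 24))/(C + 28754) = (-16666 - 205)/(-960 + 28754) = -16871/27794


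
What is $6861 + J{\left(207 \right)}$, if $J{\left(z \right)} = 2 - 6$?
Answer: $6857$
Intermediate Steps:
$J{\left(z \right)} = -4$ ($J{\left(z \right)} = 2 - 6 = -4$)
$6861 + J{\left(207 \right)} = 6861 - 4 = 6857$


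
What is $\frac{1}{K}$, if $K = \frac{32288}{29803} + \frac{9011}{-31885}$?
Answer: $\frac{950268655}{760948047} \approx 1.2488$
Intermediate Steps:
$K = \frac{760948047}{950268655}$ ($K = 32288 \cdot \frac{1}{29803} + 9011 \left(- \frac{1}{31885}\right) = \frac{32288}{29803} - \frac{9011}{31885} = \frac{760948047}{950268655} \approx 0.80077$)
$\frac{1}{K} = \frac{1}{\frac{760948047}{950268655}} = \frac{950268655}{760948047}$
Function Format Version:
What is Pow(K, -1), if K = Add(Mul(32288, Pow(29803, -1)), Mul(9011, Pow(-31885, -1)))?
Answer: Rational(950268655, 760948047) ≈ 1.2488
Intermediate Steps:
K = Rational(760948047, 950268655) (K = Add(Mul(32288, Rational(1, 29803)), Mul(9011, Rational(-1, 31885))) = Add(Rational(32288, 29803), Rational(-9011, 31885)) = Rational(760948047, 950268655) ≈ 0.80077)
Pow(K, -1) = Pow(Rational(760948047, 950268655), -1) = Rational(950268655, 760948047)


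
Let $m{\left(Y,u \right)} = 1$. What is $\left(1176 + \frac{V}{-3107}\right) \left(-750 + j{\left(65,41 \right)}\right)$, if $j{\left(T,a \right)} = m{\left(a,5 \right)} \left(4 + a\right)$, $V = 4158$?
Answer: $- \frac{2573020170}{3107} \approx -8.2814 \cdot 10^{5}$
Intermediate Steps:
$j{\left(T,a \right)} = 4 + a$ ($j{\left(T,a \right)} = 1 \left(4 + a\right) = 4 + a$)
$\left(1176 + \frac{V}{-3107}\right) \left(-750 + j{\left(65,41 \right)}\right) = \left(1176 + \frac{4158}{-3107}\right) \left(-750 + \left(4 + 41\right)\right) = \left(1176 + 4158 \left(- \frac{1}{3107}\right)\right) \left(-750 + 45\right) = \left(1176 - \frac{4158}{3107}\right) \left(-705\right) = \frac{3649674}{3107} \left(-705\right) = - \frac{2573020170}{3107}$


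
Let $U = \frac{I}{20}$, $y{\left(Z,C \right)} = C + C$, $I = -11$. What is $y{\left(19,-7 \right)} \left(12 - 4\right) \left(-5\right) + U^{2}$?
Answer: $\frac{224121}{400} \approx 560.3$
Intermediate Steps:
$y{\left(Z,C \right)} = 2 C$
$U = - \frac{11}{20} \approx -0.55$
$y{\left(19,-7 \right)} \left(12 - 4\right) \left(-5\right) + U^{2} = 2 \left(-7\right) \left(12 - 4\right) \left(-5\right) + \left(- \frac{11}{20}\right)^{2} = - 14 \cdot 8 \left(-5\right) + \frac{121}{400} = \left(-14\right) \left(-40\right) + \frac{121}{400} = 560 + \frac{121}{400} = \frac{224121}{400}$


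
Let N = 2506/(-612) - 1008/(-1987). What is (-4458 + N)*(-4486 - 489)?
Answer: 13495898111525/608022 ≈ 2.2196e+7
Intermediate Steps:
N = -2181263/608022 (N = 2506*(-1/612) - 1008*(-1/1987) = -1253/306 + 1008/1987 = -2181263/608022 ≈ -3.5875)
(-4458 + N)*(-4486 - 489) = (-4458 - 2181263/608022)*(-4486 - 489) = -2712743339/608022*(-4975) = 13495898111525/608022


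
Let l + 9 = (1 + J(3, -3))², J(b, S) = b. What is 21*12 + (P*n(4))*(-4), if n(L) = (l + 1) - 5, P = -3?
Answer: 288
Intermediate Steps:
l = 7 (l = -9 + (1 + 3)² = -9 + 4² = -9 + 16 = 7)
n(L) = 3 (n(L) = (7 + 1) - 5 = 8 - 5 = 3)
21*12 + (P*n(4))*(-4) = 21*12 - 3*3*(-4) = 252 - 9*(-4) = 252 + 36 = 288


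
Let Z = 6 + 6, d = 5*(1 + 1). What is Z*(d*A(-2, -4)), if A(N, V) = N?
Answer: -240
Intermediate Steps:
d = 10 (d = 5*2 = 10)
Z = 12
Z*(d*A(-2, -4)) = 12*(10*(-2)) = 12*(-20) = -240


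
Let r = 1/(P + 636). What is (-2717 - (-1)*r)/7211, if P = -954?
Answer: -864007/2293098 ≈ -0.37679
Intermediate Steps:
r = -1/318 (r = 1/(-954 + 636) = 1/(-318) = -1/318 ≈ -0.0031447)
(-2717 - (-1)*r)/7211 = (-2717 - (-1)*(-1)/318)/7211 = (-2717 - 1*1/318)*(1/7211) = (-2717 - 1/318)*(1/7211) = -864007/318*1/7211 = -864007/2293098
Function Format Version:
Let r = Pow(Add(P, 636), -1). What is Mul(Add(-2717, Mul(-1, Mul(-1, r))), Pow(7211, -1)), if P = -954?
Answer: Rational(-864007, 2293098) ≈ -0.37679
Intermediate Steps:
r = Rational(-1, 318) (r = Pow(Add(-954, 636), -1) = Pow(-318, -1) = Rational(-1, 318) ≈ -0.0031447)
Mul(Add(-2717, Mul(-1, Mul(-1, r))), Pow(7211, -1)) = Mul(Add(-2717, Mul(-1, Mul(-1, Rational(-1, 318)))), Pow(7211, -1)) = Mul(Add(-2717, Mul(-1, Rational(1, 318))), Rational(1, 7211)) = Mul(Add(-2717, Rational(-1, 318)), Rational(1, 7211)) = Mul(Rational(-864007, 318), Rational(1, 7211)) = Rational(-864007, 2293098)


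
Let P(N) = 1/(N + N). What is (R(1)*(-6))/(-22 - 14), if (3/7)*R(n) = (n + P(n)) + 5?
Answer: 91/36 ≈ 2.5278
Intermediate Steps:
P(N) = 1/(2*N)
R(n) = 35/3 + 7*n/3 + 7/(6*n) (R(n) = 7*((n + 1/(2*n)) + 5)/3 = 7*(5 + n + 1/(2*n))/3 = 35/3 + 7*n/3 + 7/(6*n))
(R(1)*(-6))/(-22 - 14) = (((7/6)*(1 + 2*1*(5 + 1))/1)*(-6))/(-22 - 14) = (((7/6)*1*(1 + 2*1*6))*(-6))/(-36) = (((7/6)*1*(1 + 12))*(-6))*(-1/36) = (((7/6)*1*13)*(-6))*(-1/36) = ((91/6)*(-6))*(-1/36) = -91*(-1/36) = 91/36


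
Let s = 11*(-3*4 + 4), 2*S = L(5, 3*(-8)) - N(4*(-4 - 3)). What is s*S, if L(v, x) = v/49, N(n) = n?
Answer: -60588/49 ≈ -1236.5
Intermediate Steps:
L(v, x) = v/49 (L(v, x) = v*(1/49) = v/49)
S = 1377/98 (S = ((1/49)*5 - 4*(-4 - 3))/2 = (5/49 - 4*(-7))/2 = (5/49 - 1*(-28))/2 = (5/49 + 28)/2 = (1/2)*(1377/49) = 1377/98 ≈ 14.051)
s = -88 (s = 11*(-12 + 4) = 11*(-8) = -88)
s*S = -88*1377/98 = -60588/49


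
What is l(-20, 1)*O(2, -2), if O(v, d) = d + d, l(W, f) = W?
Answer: 80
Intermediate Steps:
O(v, d) = 2*d
l(-20, 1)*O(2, -2) = -40*(-2) = -20*(-4) = 80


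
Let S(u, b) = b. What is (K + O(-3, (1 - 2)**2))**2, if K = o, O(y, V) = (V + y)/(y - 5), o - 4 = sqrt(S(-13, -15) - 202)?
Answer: -3183/16 + 17*I*sqrt(217)/2 ≈ -198.94 + 125.21*I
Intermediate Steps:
o = 4 + I*sqrt(217) (o = 4 + sqrt(-15 - 202) = 4 + sqrt(-217) = 4 + I*sqrt(217) ≈ 4.0 + 14.731*I)
O(y, V) = (V + y)/(-5 + y)
K = 4 + I*sqrt(217) ≈ 4.0 + 14.731*I
(K + O(-3, (1 - 2)**2))**2 = ((4 + I*sqrt(217)) + ((1 - 2)**2 - 3)/(-5 - 3))**2 = ((4 + I*sqrt(217)) + ((-1)**2 - 3)/(-8))**2 = ((4 + I*sqrt(217)) - (1 - 3)/8)**2 = ((4 + I*sqrt(217)) - 1/8*(-2))**2 = ((4 + I*sqrt(217)) + 1/4)**2 = (17/4 + I*sqrt(217))**2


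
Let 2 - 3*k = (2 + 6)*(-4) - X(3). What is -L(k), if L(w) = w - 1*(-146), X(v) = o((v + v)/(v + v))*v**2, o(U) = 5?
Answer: -517/3 ≈ -172.33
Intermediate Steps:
X(v) = 5*v**2
k = 79/3 (k = 2/3 - ((2 + 6)*(-4) - 5*3**2)/3 = 2/3 - (8*(-4) - 5*9)/3 = 2/3 - (-32 - 1*45)/3 = 2/3 - (-32 - 45)/3 = 2/3 - 1/3*(-77) = 2/3 + 77/3 = 79/3 ≈ 26.333)
L(w) = 146 + w (L(w) = w + 146 = 146 + w)
-L(k) = -(146 + 79/3) = -1*517/3 = -517/3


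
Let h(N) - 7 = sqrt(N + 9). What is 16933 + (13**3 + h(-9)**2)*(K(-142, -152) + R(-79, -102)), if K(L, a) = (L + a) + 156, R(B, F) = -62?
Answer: -432267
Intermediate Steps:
h(N) = 7 + sqrt(9 + N) (h(N) = 7 + sqrt(N + 9) = 7 + sqrt(9 + N))
K(L, a) = 156 + L + a
16933 + (13**3 + h(-9)**2)*(K(-142, -152) + R(-79, -102)) = 16933 + (13**3 + (7 + sqrt(9 - 9))**2)*((156 - 142 - 152) - 62) = 16933 + (2197 + (7 + sqrt(0))**2)*(-138 - 62) = 16933 + (2197 + (7 + 0)**2)*(-200) = 16933 + (2197 + 7**2)*(-200) = 16933 + (2197 + 49)*(-200) = 16933 + 2246*(-200) = 16933 - 449200 = -432267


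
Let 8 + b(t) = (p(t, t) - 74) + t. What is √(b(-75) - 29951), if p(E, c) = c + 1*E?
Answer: 123*I*√2 ≈ 173.95*I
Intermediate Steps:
p(E, c) = E + c (p(E, c) = c + E = E + c)
b(t) = -82 + 3*t (b(t) = -8 + (((t + t) - 74) + t) = -8 + ((2*t - 74) + t) = -8 + ((-74 + 2*t) + t) = -8 + (-74 + 3*t) = -82 + 3*t)
√(b(-75) - 29951) = √((-82 + 3*(-75)) - 29951) = √((-82 - 225) - 29951) = √(-307 - 29951) = √(-30258) = 123*I*√2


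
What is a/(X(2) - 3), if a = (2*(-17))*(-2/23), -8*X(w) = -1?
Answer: -544/529 ≈ -1.0284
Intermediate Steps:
X(w) = ⅛ (X(w) = -⅛*(-1) = ⅛)
a = 68/23 (a = -(-68)/23 = -34*(-2/23) = 68/23 ≈ 2.9565)
a/(X(2) - 3) = (68/23)/(⅛ - 3) = (68/23)/(-23/8) = -8/23*68/23 = -544/529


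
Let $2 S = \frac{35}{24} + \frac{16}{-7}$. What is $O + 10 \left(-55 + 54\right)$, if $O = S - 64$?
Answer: $- \frac{25003}{336} \approx -74.414$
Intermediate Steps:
$S = - \frac{139}{336}$ ($S = \frac{\frac{35}{24} + \frac{16}{-7}}{2} = \frac{35 \cdot \frac{1}{24} + 16 \left(- \frac{1}{7}\right)}{2} = \frac{\frac{35}{24} - \frac{16}{7}}{2} = \frac{1}{2} \left(- \frac{139}{168}\right) = - \frac{139}{336} \approx -0.41369$)
$O = - \frac{21643}{336}$ ($O = - \frac{139}{336} - 64 = - \frac{21643}{336} \approx -64.414$)
$O + 10 \left(-55 + 54\right) = - \frac{21643}{336} + 10 \left(-55 + 54\right) = - \frac{21643}{336} + 10 \left(-1\right) = - \frac{21643}{336} - 10 = - \frac{25003}{336}$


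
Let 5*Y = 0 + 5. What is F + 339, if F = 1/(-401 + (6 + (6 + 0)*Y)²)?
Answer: 87122/257 ≈ 339.00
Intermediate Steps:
Y = 1 (Y = (0 + 5)/5 = (⅕)*5 = 1)
F = -1/257 (F = 1/(-401 + (6 + (6 + 0)*1)²) = 1/(-401 + (6 + 6*1)²) = 1/(-401 + (6 + 6)²) = 1/(-401 + 12²) = 1/(-401 + 144) = 1/(-257) = -1/257 ≈ -0.0038911)
F + 339 = -1/257 + 339 = 87122/257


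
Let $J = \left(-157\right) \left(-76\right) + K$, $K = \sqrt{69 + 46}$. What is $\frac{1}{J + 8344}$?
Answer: $\frac{20276}{411116061} - \frac{\sqrt{115}}{411116061} \approx 4.9293 \cdot 10^{-5}$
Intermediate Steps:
$K = \sqrt{115} \approx 10.724$
$J = 11932 + \sqrt{115}$ ($J = \left(-157\right) \left(-76\right) + \sqrt{115} = 11932 + \sqrt{115} \approx 11943.0$)
$\frac{1}{J + 8344} = \frac{1}{\left(11932 + \sqrt{115}\right) + 8344} = \frac{1}{20276 + \sqrt{115}}$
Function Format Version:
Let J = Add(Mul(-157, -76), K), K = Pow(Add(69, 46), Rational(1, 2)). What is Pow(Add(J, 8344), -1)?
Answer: Add(Rational(20276, 411116061), Mul(Rational(-1, 411116061), Pow(115, Rational(1, 2)))) ≈ 4.9293e-5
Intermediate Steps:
K = Pow(115, Rational(1, 2)) ≈ 10.724
J = Add(11932, Pow(115, Rational(1, 2))) (J = Add(Mul(-157, -76), Pow(115, Rational(1, 2))) = Add(11932, Pow(115, Rational(1, 2))) ≈ 11943.)
Pow(Add(J, 8344), -1) = Pow(Add(Add(11932, Pow(115, Rational(1, 2))), 8344), -1) = Pow(Add(20276, Pow(115, Rational(1, 2))), -1)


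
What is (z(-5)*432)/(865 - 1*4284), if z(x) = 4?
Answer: -1728/3419 ≈ -0.50541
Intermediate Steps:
(z(-5)*432)/(865 - 1*4284) = (4*432)/(865 - 1*4284) = 1728/(865 - 4284) = 1728/(-3419) = 1728*(-1/3419) = -1728/3419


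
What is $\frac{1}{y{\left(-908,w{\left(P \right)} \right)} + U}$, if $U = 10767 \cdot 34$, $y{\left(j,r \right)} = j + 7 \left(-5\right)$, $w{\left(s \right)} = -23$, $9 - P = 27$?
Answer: $\frac{1}{365135} \approx 2.7387 \cdot 10^{-6}$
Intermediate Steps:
$P = -18$ ($P = 9 - 27 = -18$)
$y{\left(j,r \right)} = -35 + j$ ($y{\left(j,r \right)} = j - 35 = -35 + j$)
$U = 366078$
$\frac{1}{y{\left(-908,w{\left(P \right)} \right)} + U} = \frac{1}{\left(-35 - 908\right) + 366078} = \frac{1}{-943 + 366078} = \frac{1}{365135}$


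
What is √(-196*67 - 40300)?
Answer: 2*I*√13358 ≈ 231.15*I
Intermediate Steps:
√(-196*67 - 40300) = √(-13132 - 40300) = √(-53432) = 2*I*√13358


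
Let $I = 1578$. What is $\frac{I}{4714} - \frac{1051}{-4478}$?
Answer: $\frac{6010349}{10554646} \approx 0.56945$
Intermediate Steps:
$\frac{I}{4714} - \frac{1051}{-4478} = \frac{1578}{4714} - \frac{1051}{-4478} = 1578 \cdot \frac{1}{4714} - - \frac{1051}{4478} = \frac{789}{2357} + \frac{1051}{4478} = \frac{6010349}{10554646}$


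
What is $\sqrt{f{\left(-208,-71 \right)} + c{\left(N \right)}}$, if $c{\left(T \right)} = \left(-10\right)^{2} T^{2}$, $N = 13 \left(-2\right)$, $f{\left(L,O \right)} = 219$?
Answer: $\sqrt{67819} \approx 260.42$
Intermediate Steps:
$N = -26$
$c{\left(T \right)} = 100 T^{2}$
$\sqrt{f{\left(-208,-71 \right)} + c{\left(N \right)}} = \sqrt{219 + 100 \left(-26\right)^{2}} = \sqrt{219 + 100 \cdot 676} = \sqrt{219 + 67600} = \sqrt{67819}$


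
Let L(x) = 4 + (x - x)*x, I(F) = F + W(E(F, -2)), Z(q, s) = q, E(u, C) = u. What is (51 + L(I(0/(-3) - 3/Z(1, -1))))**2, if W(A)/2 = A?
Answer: 3025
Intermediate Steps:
W(A) = 2*A
I(F) = 3*F (I(F) = F + 2*F = 3*F)
L(x) = 4 (L(x) = 4 + 0*x = 4 + 0 = 4)
(51 + L(I(0/(-3) - 3/Z(1, -1))))**2 = (51 + 4)**2 = 55**2 = 3025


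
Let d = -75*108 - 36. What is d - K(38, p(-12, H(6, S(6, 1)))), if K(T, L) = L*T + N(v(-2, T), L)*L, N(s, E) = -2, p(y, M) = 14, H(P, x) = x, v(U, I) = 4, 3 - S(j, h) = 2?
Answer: -8640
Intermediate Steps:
S(j, h) = 1 (S(j, h) = 3 - 1*2 = 3 - 2 = 1)
K(T, L) = -2*L + L*T (K(T, L) = L*T - 2*L = -2*L + L*T)
d = -8136 (d = -8100 - 36 = -8136)
d - K(38, p(-12, H(6, S(6, 1)))) = -8136 - 14*(-2 + 38) = -8136 - 14*36 = -8136 - 1*504 = -8136 - 504 = -8640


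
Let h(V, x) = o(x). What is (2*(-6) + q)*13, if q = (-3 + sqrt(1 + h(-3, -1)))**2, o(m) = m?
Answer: -39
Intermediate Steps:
h(V, x) = x
q = 9 (q = (-3 + sqrt(1 - 1))**2 = (-3 + sqrt(0))**2 = (-3 + 0)**2 = (-3)**2 = 9)
(2*(-6) + q)*13 = (2*(-6) + 9)*13 = (-12 + 9)*13 = -3*13 = -39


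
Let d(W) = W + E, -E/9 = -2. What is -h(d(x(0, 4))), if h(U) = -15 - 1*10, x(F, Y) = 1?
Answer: 25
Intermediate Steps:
E = 18 (E = -9*(-2) = 18)
d(W) = 18 + W (d(W) = W + 18 = 18 + W)
h(U) = -25 (h(U) = -15 - 10 = -25)
-h(d(x(0, 4))) = -1*(-25) = 25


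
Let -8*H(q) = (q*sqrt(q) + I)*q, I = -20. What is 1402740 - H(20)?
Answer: 1402690 + 100*sqrt(5) ≈ 1.4029e+6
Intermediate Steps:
H(q) = -q*(-20 + q**(3/2))/8 (H(q) = -(q*sqrt(q) - 20)*q/8 = -(q**(3/2) - 20)*q/8 = -(-20 + q**(3/2))*q/8 = -q*(-20 + q**(3/2))/8)
1402740 - H(20) = 1402740 - (-100*sqrt(5) + (5/2)*20) = 1402740 - (-100*sqrt(5) + 50) = 1402740 - (50 - 100*sqrt(5)) = 1402740 + (-50 + 100*sqrt(5)) = 1402690 + 100*sqrt(5)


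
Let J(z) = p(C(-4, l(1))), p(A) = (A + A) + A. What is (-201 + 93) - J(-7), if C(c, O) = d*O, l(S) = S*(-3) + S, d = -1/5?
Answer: -546/5 ≈ -109.20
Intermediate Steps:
d = -⅕ (d = -1*⅕ = -⅕ ≈ -0.20000)
l(S) = -2*S (l(S) = -3*S + S = -2*S)
C(c, O) = -O/5
p(A) = 3*A (p(A) = 2*A + A = 3*A)
J(z) = 6/5 (J(z) = 3*(-(-2)/5) = 3*(-⅕*(-2)) = 3*(⅖) = 6/5)
(-201 + 93) - J(-7) = (-201 + 93) - 1*6/5 = -108 - 6/5 = -546/5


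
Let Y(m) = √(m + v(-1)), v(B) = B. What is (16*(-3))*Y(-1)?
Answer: -48*I*√2 ≈ -67.882*I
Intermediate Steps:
Y(m) = √(-1 + m) (Y(m) = √(m - 1) = √(-1 + m))
(16*(-3))*Y(-1) = (16*(-3))*√(-1 - 1) = -48*I*√2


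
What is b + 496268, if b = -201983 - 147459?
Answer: 146826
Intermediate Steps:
b = -349442
b + 496268 = -349442 + 496268 = 146826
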